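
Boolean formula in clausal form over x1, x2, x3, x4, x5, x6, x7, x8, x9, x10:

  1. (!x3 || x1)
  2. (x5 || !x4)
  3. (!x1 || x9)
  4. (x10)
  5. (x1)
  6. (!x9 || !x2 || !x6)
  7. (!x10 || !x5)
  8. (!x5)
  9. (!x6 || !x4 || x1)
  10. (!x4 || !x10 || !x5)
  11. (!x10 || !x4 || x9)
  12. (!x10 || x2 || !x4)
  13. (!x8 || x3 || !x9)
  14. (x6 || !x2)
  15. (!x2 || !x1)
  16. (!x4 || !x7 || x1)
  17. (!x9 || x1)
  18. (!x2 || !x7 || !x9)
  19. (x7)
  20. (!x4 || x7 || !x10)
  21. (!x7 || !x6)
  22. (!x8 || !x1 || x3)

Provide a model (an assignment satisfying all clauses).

x1=T, x2=F, x3=F, x4=F, x5=F, x6=F, x7=T, x8=F, x9=T, x10=T

(x10) is a unit clause, so x10 = True.
Unit propagation: (x1) forces x1 = True.
(x9) is a unit clause, so x9 = True.
(!x5) is a unit clause, so x5 = False.
The clause (!x4) is unit: x4 must be False.
The clause (!x2) is unit: x2 must be False.
(x7) is a unit clause, so x7 = True.
(!x6) is a unit clause, so x6 = False.
Pure literal: x8 appears only negated; assign x8 = False.
x3 is now unconstrained; take x3 = False.
Check each clause:
  1. (x1 || !x3) — x1 is true.
  2. (!x4 || x5) — !x4 is true.
  3. (x9 || !x1) — x9 is true.
  4. (x10) — x10 is true.
  5. (x1) — x1 is true.
  6. (!x6 || !x9 || !x2) — !x6 is true.
  7. (!x10 || !x5) — !x5 is true.
  8. (!x5) — !x5 is true.
  9. (!x6 || !x4 || x1) — x1 is true.
  10. (!x10 || !x5 || !x4) — !x5 is true.
  11. (!x4 || !x10 || x9) — x9 is true.
  12. (!x10 || !x4 || x2) — !x4 is true.
  13. (!x8 || !x9 || x3) — !x8 is true.
  14. (x6 || !x2) — !x2 is true.
  15. (!x2 || !x1) — !x2 is true.
  16. (!x7 || x1 || !x4) — x1 is true.
  17. (x1 || !x9) — x1 is true.
  18. (!x9 || !x7 || !x2) — !x2 is true.
  19. (x7) — x7 is true.
  20. (!x4 || !x10 || x7) — !x4 is true.
  21. (!x6 || !x7) — !x6 is true.
  22. (x3 || !x8 || !x1) — !x8 is true.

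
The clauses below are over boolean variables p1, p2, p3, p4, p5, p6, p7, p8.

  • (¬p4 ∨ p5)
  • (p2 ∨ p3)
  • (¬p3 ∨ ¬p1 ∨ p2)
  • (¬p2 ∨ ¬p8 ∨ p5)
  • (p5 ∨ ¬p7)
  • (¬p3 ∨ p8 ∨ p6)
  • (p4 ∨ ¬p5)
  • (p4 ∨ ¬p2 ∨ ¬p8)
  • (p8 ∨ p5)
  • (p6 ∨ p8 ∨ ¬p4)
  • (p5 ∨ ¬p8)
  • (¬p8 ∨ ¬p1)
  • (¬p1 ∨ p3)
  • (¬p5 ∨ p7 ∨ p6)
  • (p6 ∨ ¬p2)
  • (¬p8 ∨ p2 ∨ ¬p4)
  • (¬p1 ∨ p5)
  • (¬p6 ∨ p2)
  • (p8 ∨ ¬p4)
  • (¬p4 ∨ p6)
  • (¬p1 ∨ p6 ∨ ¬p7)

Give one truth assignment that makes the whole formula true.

Pure literal: p1 appears only negated; assign p1 = False.
Set p2 = True and propagate.
  then p6 is forced to True.
The remaining clauses are satisfied by p3 = True, p4 = True, p5 = True, p7 = True, p8 = True.
Every clause has at least one true literal under this assignment.

p1 = 0  p2 = 1  p3 = 1  p4 = 1  p5 = 1  p6 = 1  p7 = 1  p8 = 1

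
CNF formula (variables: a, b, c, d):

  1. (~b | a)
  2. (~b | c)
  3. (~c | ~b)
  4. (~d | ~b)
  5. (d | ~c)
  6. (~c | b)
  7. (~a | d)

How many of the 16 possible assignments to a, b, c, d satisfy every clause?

3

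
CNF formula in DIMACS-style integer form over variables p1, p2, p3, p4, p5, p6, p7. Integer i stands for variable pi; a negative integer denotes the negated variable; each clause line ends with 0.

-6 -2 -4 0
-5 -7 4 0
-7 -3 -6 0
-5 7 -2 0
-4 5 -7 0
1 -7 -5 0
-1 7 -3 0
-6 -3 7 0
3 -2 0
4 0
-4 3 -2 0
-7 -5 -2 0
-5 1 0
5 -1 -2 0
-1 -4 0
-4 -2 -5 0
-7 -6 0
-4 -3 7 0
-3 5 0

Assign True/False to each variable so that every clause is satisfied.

p1 = False  p2 = False  p3 = False  p4 = True  p5 = False  p6 = False  p7 = False

Unit propagation: (p4) forces p4 = True.
The clause (¬p1) is unit: p1 must be False.
(¬p5) is a unit clause, so p5 = False.
Unit propagation: (¬p7) forces p7 = False.
The clause (¬p3) is unit: p3 must be False.
Unit propagation: (¬p2) forces p2 = False.
p6 is now unconstrained; take p6 = False.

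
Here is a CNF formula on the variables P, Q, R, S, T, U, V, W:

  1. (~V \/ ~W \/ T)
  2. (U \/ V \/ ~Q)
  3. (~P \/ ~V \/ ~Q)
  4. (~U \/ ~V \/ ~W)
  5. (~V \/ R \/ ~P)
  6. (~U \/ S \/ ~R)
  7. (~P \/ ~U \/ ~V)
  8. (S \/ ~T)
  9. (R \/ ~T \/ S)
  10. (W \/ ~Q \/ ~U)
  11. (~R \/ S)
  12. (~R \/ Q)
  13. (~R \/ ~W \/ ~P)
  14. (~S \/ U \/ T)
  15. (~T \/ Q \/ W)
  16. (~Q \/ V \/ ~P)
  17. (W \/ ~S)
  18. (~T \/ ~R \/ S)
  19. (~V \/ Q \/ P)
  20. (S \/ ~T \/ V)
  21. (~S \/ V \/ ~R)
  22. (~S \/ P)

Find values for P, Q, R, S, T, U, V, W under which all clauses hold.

P = 0, Q = 0, R = 0, S = 0, T = 0, U = 0, V = 0, W = 1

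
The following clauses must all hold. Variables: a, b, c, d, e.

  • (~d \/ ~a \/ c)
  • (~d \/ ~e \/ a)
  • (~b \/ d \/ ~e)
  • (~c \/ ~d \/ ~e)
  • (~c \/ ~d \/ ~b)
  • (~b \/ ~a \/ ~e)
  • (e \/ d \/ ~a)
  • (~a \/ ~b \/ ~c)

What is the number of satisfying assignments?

12

Split on d, then a.
  d=1, a=1: remaining (b,c,e) ∈ {(0,1,0)} — 1.
  d=1, a=0: remaining (b,c,e) ∈ {(0,0,0); (0,1,0); (1,0,0)} — 3.
  d=0, a=1: remaining (b,c,e) ∈ {(0,0,1); (0,1,1)} — 2.
  d=0, a=0: c free; 3 ways for (b,e) × 2^1 = 6.
Total: 1 + 3 + 2 + 6 = 12.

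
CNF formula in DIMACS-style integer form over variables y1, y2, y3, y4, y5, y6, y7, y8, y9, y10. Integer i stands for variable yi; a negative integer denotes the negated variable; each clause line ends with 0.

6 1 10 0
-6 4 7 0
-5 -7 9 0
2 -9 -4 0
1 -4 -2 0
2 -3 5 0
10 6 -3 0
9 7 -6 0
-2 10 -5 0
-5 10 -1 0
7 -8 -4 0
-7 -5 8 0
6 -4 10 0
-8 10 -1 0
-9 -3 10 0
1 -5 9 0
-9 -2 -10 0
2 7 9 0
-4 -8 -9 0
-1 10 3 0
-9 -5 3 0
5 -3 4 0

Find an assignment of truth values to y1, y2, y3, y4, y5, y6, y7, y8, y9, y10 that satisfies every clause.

y1=T, y2=F, y3=T, y4=F, y5=T, y6=F, y7=T, y8=T, y9=T, y10=T

Check each clause:
  1. (y6 | y10 | y1) — y1 is true.
  2. (y4 | ~y6 | y7) — ~y6 is true.
  3. (y9 | ~y5 | ~y7) — y9 is true.
  4. (~y9 | ~y4 | y2) — ~y4 is true.
  5. (~y4 | ~y2 | y1) — y1 is true.
  6. (y2 | ~y3 | y5) — y5 is true.
  7. (~y3 | y6 | y10) — y10 is true.
  8. (y9 | ~y6 | y7) — y9 is true.
  9. (~y5 | ~y2 | y10) — y10 is true.
  10. (y10 | ~y1 | ~y5) — y10 is true.
  11. (~y8 | ~y4 | y7) — ~y4 is true.
  12. (y8 | ~y5 | ~y7) — y8 is true.
  13. (y10 | y6 | ~y4) — y10 is true.
  14. (~y1 | ~y8 | y10) — y10 is true.
  15. (~y3 | y10 | ~y9) — y10 is true.
  16. (~y5 | y9 | y1) — y9 is true.
  17. (~y2 | ~y9 | ~y10) — ~y2 is true.
  18. (y2 | y7 | y9) — y9 is true.
  19. (~y4 | ~y8 | ~y9) — ~y4 is true.
  20. (y10 | ~y1 | y3) — y10 is true.
  21. (~y5 | ~y9 | y3) — y3 is true.
  22. (y5 | y4 | ~y3) — y5 is true.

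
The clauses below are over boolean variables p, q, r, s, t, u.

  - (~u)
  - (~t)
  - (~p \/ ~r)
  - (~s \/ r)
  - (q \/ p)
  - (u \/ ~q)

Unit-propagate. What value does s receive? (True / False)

Unit clause (~u) sets u = False.
(~t) stands alone — t = False.
(~q \/ u) with u = False leaves only ~q, so q = False.
From (p \/ q) and q = False: p = True.
(~r \/ ~p): since p = True, the clause reduces to (~r). r = False.
From (r \/ ~s) and r = False: s = False.

False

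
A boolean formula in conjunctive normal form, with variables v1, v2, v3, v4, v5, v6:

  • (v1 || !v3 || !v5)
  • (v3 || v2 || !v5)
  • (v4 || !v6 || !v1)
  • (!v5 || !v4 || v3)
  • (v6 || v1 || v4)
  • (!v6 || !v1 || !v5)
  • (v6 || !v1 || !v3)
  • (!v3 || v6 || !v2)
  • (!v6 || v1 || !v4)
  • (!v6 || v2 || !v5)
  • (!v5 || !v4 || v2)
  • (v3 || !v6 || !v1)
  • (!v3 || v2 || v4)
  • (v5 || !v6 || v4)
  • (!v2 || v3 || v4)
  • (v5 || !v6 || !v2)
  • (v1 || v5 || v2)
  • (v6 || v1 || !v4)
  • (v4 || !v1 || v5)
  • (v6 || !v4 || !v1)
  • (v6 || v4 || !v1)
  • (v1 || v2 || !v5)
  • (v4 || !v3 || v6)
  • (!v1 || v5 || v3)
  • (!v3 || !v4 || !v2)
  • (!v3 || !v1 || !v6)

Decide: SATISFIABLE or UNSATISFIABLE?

v1 = True:
  v6 = True:
    propagation gives v4=True, v5=False, v3=True; an empty clause results — contradiction.
  v6 = False:
    propagation gives v3=False, v4=False; an empty clause results — contradiction.
v1 = False:
  v2 = True:
    v4 = True:
      propagation gives v6=False; contradiction.
    v4 = False:
      propagation gives v6=True, v5=True, v3=False; contradiction.
  v2 = False:
    propagation gives v5=True; an empty clause results — contradiction.
Every branch closes, so no satisfying assignment exists.

UNSATISFIABLE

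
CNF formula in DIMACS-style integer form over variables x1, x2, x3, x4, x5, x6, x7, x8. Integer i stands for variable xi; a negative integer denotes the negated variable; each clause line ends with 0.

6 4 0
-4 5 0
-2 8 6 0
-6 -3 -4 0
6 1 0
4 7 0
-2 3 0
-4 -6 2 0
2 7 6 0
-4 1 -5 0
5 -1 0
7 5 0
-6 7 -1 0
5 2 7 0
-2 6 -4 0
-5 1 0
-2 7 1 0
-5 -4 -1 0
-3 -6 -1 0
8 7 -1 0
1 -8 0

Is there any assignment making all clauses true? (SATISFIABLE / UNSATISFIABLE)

x7 occurs only positively in the remaining clauses — set x7 = True.
Branch on x1: take x1 = True.
  then x5 is forced to True.
  then x4 is forced to False.
  then x6 is forced to True.
  then x3 is forced to False.
  then x2 is forced to False.
x8 is now unconstrained; take x8 = False.
So x1=True  x2=False  x3=False  x4=False  x5=True  x6=True  x7=True  x8=False is a satisfying assignment.

SATISFIABLE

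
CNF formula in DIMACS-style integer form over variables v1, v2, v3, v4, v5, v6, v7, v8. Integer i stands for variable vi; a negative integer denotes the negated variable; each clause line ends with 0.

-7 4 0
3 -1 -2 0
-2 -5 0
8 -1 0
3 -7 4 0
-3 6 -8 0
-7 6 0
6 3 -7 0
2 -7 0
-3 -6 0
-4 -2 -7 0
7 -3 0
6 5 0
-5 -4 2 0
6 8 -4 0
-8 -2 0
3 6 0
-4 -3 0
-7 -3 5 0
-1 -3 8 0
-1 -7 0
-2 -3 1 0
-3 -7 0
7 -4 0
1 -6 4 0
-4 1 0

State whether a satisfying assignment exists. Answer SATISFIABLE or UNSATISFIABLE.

Set v1 = True and propagate.
  then v8 is forced to True.
  then v2 is forced to False.
  then v7 is forced to False.
  then v3 is forced to False.
  then v6 is forced to True.
  then v4 is forced to False.
v5 is now unconstrained; take v5 = True.
So v1=T, v2=F, v3=F, v4=F, v5=T, v6=T, v7=F, v8=T is a satisfying assignment.

SATISFIABLE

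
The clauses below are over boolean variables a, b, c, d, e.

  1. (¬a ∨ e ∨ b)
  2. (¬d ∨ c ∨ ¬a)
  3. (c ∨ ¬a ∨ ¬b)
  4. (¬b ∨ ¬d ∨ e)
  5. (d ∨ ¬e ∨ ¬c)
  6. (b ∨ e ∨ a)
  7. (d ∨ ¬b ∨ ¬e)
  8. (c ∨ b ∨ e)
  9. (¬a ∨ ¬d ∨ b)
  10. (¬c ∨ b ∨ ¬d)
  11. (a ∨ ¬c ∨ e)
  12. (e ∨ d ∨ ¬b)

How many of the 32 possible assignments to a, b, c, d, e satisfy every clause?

6

Satisfying assignments:
  a=0 b=0 c=0 d=0 e=1
  a=0 b=0 c=0 d=1 e=1
  a=0 b=1 c=0 d=1 e=1
  a=0 b=1 c=1 d=1 e=1
  a=1 b=0 c=0 d=0 e=1
  a=1 b=1 c=1 d=1 e=1
That's 6 in total.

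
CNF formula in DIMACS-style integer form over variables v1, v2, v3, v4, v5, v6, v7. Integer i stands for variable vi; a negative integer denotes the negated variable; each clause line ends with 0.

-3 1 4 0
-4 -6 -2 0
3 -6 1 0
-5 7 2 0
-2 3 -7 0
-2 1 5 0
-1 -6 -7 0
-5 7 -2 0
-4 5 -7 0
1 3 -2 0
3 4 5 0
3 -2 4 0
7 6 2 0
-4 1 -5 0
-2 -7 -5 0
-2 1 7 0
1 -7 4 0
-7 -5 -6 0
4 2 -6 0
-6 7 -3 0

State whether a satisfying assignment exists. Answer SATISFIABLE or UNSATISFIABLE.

Try v1 = True.
Branch on v2: take v2 = True.
The remaining clauses are satisfied by v3 = True, v4 = False, v5 = False, v6 = False, v7 = False.
So v1=True, v2=True, v3=True, v4=False, v5=False, v6=False, v7=False is a satisfying assignment.

SATISFIABLE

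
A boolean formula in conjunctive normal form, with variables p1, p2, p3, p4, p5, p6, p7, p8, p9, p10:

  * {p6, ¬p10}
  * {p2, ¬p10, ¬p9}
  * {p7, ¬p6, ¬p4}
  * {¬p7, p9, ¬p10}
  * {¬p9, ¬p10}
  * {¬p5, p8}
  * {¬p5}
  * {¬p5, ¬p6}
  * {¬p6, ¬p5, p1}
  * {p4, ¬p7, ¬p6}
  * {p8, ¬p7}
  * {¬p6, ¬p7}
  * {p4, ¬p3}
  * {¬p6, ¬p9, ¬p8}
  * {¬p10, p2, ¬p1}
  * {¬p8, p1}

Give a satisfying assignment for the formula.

Unit propagation: (¬p5) forces p5 = False.
Pure literal: p2 appears only positively; assign p2 = True.
Pure literal: p3 appears only negated; assign p3 = False.
Set p1 = False and propagate.
  then p8 is forced to False.
  then p7 is forced to False.
For the remaining variables, p4 = False, p6 = True, p9 = True, p10 = False works.

p1 = False, p2 = True, p3 = False, p4 = False, p5 = False, p6 = True, p7 = False, p8 = False, p9 = True, p10 = False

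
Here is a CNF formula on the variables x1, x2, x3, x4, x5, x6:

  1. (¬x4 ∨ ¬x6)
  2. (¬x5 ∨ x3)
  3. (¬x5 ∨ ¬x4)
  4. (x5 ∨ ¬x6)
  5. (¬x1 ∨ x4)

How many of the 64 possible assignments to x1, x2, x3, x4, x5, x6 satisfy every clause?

16

Split on x4, then x5.
  x4=T, x5=T: a clause becomes empty — 0.
  x4=T, x5=F: forces x6=F; x1, x2, x3 free → 2^3 = 8.
  x4=F, x5=T: remaining (x1,x2,x3,x6) ∈ {(F,F,T,F); (F,F,T,T); (F,T,T,F); (F,T,T,T)} — 4.
  x4=F, x5=F: remaining (x1,x2,x3,x6) ∈ {(F,F,F,F); (F,F,T,F); (F,T,F,F); (F,T,T,F)} — 4.
Total: 0 + 8 + 4 + 4 = 16.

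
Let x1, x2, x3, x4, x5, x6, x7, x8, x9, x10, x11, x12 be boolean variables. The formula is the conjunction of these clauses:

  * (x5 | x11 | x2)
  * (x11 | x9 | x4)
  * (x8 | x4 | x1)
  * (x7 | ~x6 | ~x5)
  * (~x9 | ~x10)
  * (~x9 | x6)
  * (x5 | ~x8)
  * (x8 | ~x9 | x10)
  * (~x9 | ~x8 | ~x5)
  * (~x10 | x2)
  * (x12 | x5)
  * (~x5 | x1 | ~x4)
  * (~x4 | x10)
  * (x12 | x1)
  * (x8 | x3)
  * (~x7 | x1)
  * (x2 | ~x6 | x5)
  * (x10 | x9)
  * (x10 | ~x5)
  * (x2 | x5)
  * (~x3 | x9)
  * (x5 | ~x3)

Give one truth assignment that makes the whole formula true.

x1=True, x2=True, x3=False, x4=False, x5=True, x6=True, x7=True, x8=True, x9=False, x10=True, x11=True, x12=False

Pure literal: x1 appears only positively; assign x1 = True.
x2 occurs only positively in the remaining clauses — set x2 = True.
Try x3 = False.
  then x8 is forced to True.
  then x5 is forced to True.
  then x9 is forced to False.
  then x10 is forced to True.
Set x4 = False and propagate.
  then x11 is forced to True.
Set x6 = True and propagate.
  then x7 is forced to True.
x12 is now unconstrained; take x12 = False.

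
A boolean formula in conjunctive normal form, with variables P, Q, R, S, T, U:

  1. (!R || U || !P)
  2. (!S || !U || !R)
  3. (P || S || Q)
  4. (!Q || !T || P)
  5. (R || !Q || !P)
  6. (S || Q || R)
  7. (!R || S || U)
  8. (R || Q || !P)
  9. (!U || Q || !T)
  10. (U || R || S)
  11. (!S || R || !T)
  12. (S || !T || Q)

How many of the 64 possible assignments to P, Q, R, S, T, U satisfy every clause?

Case analysis on R and Q:
  R=T, Q=T: remaining (P,S,T,U) ∈ {(F,F,F,T); (F,T,F,F); (T,F,F,T); (T,F,T,T)} — 4.
  R=T, Q=F: remaining (P,S,T,U) ∈ {(F,T,F,F); (F,T,T,F); (T,F,F,T)} — 3.
  R=F, Q=T: remaining (P,S,T,U) ∈ {(F,F,F,T); (F,T,F,F); (F,T,F,T)} — 3.
  R=F, Q=F: remaining (P,S,T,U) ∈ {(F,T,F,F); (F,T,F,T)} — 2.
Total: 4 + 3 + 3 + 2 = 12.

12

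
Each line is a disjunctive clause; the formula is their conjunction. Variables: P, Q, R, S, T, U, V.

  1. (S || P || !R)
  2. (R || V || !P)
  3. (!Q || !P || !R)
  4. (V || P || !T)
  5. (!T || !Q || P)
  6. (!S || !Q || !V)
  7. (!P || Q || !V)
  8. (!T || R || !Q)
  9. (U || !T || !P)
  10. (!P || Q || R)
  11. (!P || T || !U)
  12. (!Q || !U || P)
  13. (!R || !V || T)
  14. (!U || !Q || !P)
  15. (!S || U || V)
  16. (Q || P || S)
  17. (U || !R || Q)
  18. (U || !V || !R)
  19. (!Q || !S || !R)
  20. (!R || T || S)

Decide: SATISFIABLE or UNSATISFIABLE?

SATISFIABLE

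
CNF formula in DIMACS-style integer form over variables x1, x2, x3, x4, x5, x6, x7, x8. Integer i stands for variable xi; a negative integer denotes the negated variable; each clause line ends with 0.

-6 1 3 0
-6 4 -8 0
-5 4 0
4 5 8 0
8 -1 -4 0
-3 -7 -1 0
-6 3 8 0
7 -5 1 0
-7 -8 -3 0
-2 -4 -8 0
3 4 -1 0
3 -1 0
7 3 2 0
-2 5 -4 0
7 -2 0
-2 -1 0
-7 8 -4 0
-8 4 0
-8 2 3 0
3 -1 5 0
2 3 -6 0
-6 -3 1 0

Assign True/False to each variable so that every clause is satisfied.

x1=True, x2=False, x3=True, x4=True, x5=False, x6=True, x7=False, x8=True

Try x1 = True.
  then x3 is forced to True.
  then x7 is forced to False.
  then x2 is forced to False.
The remaining clauses are satisfied by x4 = True, x5 = False, x6 = True, x8 = True.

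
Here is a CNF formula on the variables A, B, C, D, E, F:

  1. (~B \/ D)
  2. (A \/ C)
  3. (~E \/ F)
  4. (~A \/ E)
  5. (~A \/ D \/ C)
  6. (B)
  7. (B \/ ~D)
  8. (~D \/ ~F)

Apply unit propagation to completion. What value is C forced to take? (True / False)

True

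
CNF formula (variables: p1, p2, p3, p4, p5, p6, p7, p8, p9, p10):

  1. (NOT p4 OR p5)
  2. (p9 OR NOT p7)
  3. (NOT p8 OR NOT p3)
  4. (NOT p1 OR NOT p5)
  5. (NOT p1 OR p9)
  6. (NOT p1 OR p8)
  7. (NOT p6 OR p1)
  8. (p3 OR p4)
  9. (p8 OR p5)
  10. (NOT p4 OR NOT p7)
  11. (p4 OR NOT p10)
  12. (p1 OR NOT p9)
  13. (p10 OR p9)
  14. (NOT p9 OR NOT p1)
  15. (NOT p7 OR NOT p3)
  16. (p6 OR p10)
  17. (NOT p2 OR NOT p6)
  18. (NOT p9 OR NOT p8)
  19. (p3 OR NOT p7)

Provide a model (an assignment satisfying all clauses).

p7 occurs only negated in the remaining clauses — set p7 = False.
Branch on p1: take p1 = False.
  then p6 is forced to False.
  then p9 is forced to False.
  then p10 is forced to True.
  then p4 is forced to True.
  then p5 is forced to True.
Set p3 = False and propagate.
p2, p8 are now unconstrained; take p2 = True, p8 = False.
Every clause has at least one true literal under this assignment.

p1 = F  p2 = T  p3 = F  p4 = T  p5 = T  p6 = F  p7 = F  p8 = F  p9 = F  p10 = T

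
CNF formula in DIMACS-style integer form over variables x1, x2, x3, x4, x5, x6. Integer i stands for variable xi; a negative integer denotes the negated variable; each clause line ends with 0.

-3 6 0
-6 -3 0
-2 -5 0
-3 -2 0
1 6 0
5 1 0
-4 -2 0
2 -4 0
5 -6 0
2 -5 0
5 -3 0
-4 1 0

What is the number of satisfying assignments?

2

The models are:
  x1=1 x2=0 x3=0 x4=0 x5=0 x6=0
  x1=1 x2=1 x3=0 x4=0 x5=0 x6=0
That's 2 in total.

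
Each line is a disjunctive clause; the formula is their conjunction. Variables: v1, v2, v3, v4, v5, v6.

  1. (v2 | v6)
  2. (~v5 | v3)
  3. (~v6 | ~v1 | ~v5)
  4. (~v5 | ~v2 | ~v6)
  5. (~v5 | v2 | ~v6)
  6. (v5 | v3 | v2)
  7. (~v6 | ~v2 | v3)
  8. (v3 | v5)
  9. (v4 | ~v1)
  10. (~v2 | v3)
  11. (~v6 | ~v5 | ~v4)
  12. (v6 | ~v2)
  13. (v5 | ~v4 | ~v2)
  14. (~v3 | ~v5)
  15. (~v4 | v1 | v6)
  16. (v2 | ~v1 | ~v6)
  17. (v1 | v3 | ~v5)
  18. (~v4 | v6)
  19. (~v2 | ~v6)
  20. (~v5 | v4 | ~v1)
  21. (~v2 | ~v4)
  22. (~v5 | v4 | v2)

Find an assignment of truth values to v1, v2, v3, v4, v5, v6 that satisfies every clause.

Try v1 = False.
Branch on v2: take v2 = False.
  then v6 is forced to True.
  then v5 is forced to False.
  then v3 is forced to True.
v4 is now unconstrained; take v4 = False.

v1=F, v2=F, v3=T, v4=F, v5=F, v6=T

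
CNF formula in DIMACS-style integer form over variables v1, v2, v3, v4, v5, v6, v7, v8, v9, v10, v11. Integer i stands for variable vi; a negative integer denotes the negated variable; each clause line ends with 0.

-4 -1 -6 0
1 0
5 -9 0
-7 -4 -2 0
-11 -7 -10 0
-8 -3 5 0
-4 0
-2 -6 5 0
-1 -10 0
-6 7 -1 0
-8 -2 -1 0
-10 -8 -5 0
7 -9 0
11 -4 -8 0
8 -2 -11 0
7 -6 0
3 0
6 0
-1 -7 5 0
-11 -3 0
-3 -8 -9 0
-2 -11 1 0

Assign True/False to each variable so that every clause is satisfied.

Unit propagation: (v1) forces v1 = True.
The clause (~v4) is unit: v4 must be False.
Unit propagation: (~v10) forces v10 = False.
(v3) is a unit clause, so v3 = True.
(v6) is a unit clause, so v6 = True.
The clause (v7) is unit: v7 must be True.
The clause (v5) is unit: v5 must be True.
(~v11) is a unit clause, so v11 = False.
v8 occurs only negated in the remaining clauses — set v8 = False.
Pure literal: v9 appears only negated; assign v9 = False.
v2 is now unconstrained; take v2 = True.

v1 = True, v2 = True, v3 = True, v4 = False, v5 = True, v6 = True, v7 = True, v8 = False, v9 = False, v10 = False, v11 = False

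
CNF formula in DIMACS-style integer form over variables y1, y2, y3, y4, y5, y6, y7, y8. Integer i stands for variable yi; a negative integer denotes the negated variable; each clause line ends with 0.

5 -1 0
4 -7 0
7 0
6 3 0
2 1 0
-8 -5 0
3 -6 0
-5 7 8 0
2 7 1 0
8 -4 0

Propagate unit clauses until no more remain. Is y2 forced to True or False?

True

(y7) stands alone — y7 = True.
(y4 \/ ~y7): since y7 = True, the clause reduces to (y4). y4 = True.
In (y8 \/ ~y4), ~y4 is now false; y8 must hold, so y8 = True.
From (~y8 \/ ~y5) and y8 = True: y5 = False.
(~y1 \/ y5) with y5 = False leaves only ~y1, so y1 = False.
In (y2 \/ y1), y1 is now false; y2 must hold, so y2 = True.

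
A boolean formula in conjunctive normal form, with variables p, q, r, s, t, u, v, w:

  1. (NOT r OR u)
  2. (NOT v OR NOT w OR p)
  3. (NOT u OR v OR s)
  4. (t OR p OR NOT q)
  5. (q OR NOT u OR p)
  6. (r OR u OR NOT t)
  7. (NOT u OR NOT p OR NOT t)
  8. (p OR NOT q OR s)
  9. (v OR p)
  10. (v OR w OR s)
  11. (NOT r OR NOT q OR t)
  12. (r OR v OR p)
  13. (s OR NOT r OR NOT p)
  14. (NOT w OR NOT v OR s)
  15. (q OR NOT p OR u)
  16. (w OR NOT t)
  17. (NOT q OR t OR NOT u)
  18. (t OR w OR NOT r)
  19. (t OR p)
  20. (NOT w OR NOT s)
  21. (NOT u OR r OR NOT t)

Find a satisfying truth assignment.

Branch on p: take p = True.
Branch on q: take q = True.
For the remaining variables, r = False, s = True, t = False, u = False, v = False, w = False works.
Every clause has at least one true literal under this assignment.

p=1, q=1, r=0, s=1, t=0, u=0, v=0, w=0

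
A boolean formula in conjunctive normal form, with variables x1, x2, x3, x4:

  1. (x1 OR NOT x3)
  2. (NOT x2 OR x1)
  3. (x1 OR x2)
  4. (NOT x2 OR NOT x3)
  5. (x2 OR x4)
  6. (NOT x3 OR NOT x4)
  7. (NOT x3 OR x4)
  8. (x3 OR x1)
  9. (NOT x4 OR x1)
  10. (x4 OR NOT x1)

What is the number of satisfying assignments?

2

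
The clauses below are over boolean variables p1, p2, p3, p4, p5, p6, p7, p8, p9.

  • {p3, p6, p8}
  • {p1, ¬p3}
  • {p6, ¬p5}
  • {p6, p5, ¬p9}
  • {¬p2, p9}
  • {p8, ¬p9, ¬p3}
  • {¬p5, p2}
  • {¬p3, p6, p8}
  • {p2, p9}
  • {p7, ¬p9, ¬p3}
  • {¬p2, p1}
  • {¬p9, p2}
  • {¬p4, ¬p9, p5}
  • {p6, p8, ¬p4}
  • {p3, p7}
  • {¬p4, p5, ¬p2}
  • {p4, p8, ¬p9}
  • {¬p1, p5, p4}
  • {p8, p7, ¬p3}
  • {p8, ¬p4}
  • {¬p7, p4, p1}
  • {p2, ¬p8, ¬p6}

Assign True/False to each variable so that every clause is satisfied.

p1 = True, p2 = True, p3 = False, p4 = False, p5 = True, p6 = True, p7 = True, p8 = True, p9 = True

Check each clause:
  1. {p6, p8, p3} — p8 is true.
  2. {¬p3, p1} — p1 is true.
  3. {¬p5, p6} — p6 is true.
  4. {p5, p6, ¬p9} — p5 is true.
  5. {¬p2, p9} — p9 is true.
  6. {¬p9, ¬p3, p8} — p8 is true.
  7. {p2, ¬p5} — p2 is true.
  8. {p8, p6, ¬p3} — p8 is true.
  9. {p2, p9} — p9 is true.
  10. {p7, ¬p9, ¬p3} — ¬p3 is true.
  11. {¬p2, p1} — p1 is true.
  12. {p2, ¬p9} — p2 is true.
  13. {p5, ¬p4, ¬p9} — ¬p4 is true.
  14. {¬p4, p8, p6} — p8 is true.
  15. {p7, p3} — p7 is true.
  16. {¬p2, ¬p4, p5} — ¬p4 is true.
  17. {p8, p4, ¬p9} — p8 is true.
  18. {¬p1, p4, p5} — p5 is true.
  19. {p7, p8, ¬p3} — p8 is true.
  20. {p8, ¬p4} — p8 is true.
  21. {p4, p1, ¬p7} — p1 is true.
  22. {¬p6, ¬p8, p2} — p2 is true.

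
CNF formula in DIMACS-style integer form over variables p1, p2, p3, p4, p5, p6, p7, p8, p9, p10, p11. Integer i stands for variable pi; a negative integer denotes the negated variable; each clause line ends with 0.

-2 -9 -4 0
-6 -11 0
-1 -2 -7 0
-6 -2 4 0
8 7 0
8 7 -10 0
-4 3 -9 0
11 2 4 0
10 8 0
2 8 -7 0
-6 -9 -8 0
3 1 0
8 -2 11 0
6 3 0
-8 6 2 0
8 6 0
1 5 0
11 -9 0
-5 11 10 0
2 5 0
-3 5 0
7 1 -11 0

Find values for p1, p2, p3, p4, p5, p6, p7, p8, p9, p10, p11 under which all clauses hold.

p9 occurs only negated in the remaining clauses — set p9 = False.
Try p1 = True.
Try p2 = False.
  then p5 is forced to True.
For the remaining variables, p3 = False, p4 = True, p6 = True, p7 = True, p8 = True, p10 = True, p11 = False works.

p1=True, p2=False, p3=False, p4=True, p5=True, p6=True, p7=True, p8=True, p9=False, p10=True, p11=False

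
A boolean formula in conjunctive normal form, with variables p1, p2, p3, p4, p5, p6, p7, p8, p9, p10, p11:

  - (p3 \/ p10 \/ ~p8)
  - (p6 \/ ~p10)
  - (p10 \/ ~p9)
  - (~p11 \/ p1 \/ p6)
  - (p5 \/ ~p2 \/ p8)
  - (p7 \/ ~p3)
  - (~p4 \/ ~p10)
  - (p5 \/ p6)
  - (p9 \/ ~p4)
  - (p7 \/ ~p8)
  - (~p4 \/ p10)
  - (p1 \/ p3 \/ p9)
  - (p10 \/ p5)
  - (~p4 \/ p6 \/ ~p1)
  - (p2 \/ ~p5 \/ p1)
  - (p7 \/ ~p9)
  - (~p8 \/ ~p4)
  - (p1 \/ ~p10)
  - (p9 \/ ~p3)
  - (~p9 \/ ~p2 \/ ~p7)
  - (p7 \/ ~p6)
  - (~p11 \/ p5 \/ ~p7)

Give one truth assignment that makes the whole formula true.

Pure literal: p4 appears only negated; assign p4 = False.
Pure literal: p11 appears only negated; assign p11 = False.
Set p1 = True and propagate.
Branch on p2: take p2 = False.
The remaining clauses are satisfied by p3 = False, p5 = True, p6 = True, p7 = True, p8 = False, p9 = True, p10 = True.
Every clause has at least one true literal under this assignment.

p1 = True  p2 = False  p3 = False  p4 = False  p5 = True  p6 = True  p7 = True  p8 = False  p9 = True  p10 = True  p11 = False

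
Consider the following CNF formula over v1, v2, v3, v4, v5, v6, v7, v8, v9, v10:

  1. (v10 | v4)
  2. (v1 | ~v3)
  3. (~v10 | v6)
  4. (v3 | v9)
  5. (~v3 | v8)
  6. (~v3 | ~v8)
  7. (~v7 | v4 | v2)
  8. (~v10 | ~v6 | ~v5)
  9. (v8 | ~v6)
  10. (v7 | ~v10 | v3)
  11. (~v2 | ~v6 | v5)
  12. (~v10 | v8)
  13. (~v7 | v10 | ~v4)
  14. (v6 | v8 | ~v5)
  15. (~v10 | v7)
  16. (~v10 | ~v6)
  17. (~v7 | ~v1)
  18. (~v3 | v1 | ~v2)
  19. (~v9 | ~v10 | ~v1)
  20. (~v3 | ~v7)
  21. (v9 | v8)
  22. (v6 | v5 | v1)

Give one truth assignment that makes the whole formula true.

v1 = False, v2 = False, v3 = False, v4 = True, v5 = False, v6 = True, v7 = False, v8 = True, v9 = True, v10 = False

Try v1 = False.
  then v3 is forced to False.
  then v9 is forced to True.
For the remaining variables, v2 = False, v4 = True, v5 = False, v6 = True, v7 = False, v8 = True, v10 = False works.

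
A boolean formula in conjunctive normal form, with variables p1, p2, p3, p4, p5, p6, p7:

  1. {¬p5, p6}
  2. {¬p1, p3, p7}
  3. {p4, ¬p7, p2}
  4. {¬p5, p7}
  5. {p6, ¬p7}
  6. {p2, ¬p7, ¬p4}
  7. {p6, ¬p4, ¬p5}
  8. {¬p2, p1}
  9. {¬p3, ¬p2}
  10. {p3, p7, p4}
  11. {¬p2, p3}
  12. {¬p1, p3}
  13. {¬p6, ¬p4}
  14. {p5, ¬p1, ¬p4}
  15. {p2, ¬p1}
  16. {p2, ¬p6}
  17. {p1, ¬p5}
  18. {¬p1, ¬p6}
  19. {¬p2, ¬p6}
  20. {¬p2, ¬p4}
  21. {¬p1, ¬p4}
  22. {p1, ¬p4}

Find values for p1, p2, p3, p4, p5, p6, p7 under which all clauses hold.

p1=0, p2=0, p3=1, p4=0, p5=0, p6=0, p7=0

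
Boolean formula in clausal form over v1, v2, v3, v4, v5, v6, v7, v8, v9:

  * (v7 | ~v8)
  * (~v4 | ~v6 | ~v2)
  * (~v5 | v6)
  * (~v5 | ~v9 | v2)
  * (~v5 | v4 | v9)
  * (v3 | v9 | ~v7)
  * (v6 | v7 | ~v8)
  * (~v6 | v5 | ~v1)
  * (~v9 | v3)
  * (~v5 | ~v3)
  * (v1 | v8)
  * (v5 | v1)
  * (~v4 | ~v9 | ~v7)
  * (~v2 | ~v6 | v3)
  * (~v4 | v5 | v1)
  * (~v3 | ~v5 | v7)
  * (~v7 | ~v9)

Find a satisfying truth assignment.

Branch on v1: take v1 = True.
Set v2 = True and propagate.
For the remaining variables, v3 = True, v4 = False, v5 = False, v6 = False, v7 = True, v8 = False, v9 = False works.
Every clause has at least one true literal under this assignment.
Check each clause:
  1. (~v8 | v7) — ~v8 is true.
  2. (~v4 | ~v6 | ~v2) — ~v6 is true.
  3. (v6 | ~v5) — ~v5 is true.
  4. (~v5 | ~v9 | v2) — v2 is true.
  5. (v4 | v9 | ~v5) — ~v5 is true.
  6. (~v7 | v3 | v9) — v3 is true.
  7. (v6 | ~v8 | v7) — ~v8 is true.
  8. (~v6 | ~v1 | v5) — ~v6 is true.
  9. (v3 | ~v9) — v3 is true.
  10. (~v5 | ~v3) — ~v5 is true.
  11. (v1 | v8) — v1 is true.
  12. (v1 | v5) — v1 is true.
  13. (~v7 | ~v4 | ~v9) — ~v4 is true.
  14. (~v6 | ~v2 | v3) — ~v6 is true.
  15. (~v4 | v5 | v1) — v1 is true.
  16. (v7 | ~v3 | ~v5) — ~v5 is true.
  17. (~v9 | ~v7) — ~v9 is true.

v1=1  v2=1  v3=1  v4=0  v5=0  v6=0  v7=1  v8=0  v9=0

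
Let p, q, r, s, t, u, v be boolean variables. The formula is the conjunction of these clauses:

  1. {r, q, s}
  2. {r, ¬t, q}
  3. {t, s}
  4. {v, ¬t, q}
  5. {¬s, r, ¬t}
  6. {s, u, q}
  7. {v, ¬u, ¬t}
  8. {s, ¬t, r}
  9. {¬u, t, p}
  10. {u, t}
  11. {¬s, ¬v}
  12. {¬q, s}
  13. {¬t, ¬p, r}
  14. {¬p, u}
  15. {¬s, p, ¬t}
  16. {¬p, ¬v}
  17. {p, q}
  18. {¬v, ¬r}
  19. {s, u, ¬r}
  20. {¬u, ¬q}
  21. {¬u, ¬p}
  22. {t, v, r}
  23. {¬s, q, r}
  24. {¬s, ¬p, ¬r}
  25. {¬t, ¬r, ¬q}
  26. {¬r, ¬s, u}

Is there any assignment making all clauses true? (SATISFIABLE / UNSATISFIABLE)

r = True:
  u = True:
    propagation gives t=False, s=True, p=True; an empty clause results — contradiction.
  u = False:
    propagation gives t=True, q=True; an empty clause results — contradiction.
r = False:
  t = True:
    propagation gives q=True, s=False; an empty clause results — contradiction.
  t = False:
    propagation gives s=True, u=True, p=True; an empty clause results — contradiction.
Every branch closes, so no satisfying assignment exists.

UNSATISFIABLE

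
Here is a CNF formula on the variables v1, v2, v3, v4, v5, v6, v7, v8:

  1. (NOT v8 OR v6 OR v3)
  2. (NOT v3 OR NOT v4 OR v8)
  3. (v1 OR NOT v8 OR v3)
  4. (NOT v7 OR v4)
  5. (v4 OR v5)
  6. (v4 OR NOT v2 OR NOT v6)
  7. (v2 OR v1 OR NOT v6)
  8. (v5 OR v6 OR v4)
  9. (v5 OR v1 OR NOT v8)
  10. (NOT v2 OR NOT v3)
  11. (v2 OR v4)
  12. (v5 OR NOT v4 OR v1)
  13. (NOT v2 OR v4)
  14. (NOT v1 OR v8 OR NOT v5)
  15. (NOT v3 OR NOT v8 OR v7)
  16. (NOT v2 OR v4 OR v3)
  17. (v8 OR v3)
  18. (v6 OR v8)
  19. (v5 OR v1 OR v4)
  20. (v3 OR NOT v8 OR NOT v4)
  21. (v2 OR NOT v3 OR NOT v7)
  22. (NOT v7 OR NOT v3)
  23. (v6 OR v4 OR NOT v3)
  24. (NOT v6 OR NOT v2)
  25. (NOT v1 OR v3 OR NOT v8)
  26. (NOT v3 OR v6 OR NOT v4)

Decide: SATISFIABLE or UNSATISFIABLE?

v3 = True:
  propagation gives v2=False, v4=True, v8=True, v7=True; an empty clause results — contradiction.
v3 = False:
  propagation gives v8=True, v6=True, v1=True; an empty clause results — contradiction.
Every branch closes, so no satisfying assignment exists.

UNSATISFIABLE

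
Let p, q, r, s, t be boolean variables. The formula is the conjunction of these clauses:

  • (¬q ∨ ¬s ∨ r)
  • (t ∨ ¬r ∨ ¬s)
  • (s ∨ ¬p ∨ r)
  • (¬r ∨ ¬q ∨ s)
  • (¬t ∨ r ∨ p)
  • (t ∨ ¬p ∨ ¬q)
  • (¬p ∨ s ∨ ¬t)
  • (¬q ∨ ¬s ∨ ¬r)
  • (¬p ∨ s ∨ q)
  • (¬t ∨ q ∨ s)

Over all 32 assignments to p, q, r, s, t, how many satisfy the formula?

Split on s, then q.
  s=T, q=T: a clause becomes empty — 0.
  s=T, q=F: 5 of the 8 assignments to (p,r,t) work.
  s=F, q=T: remaining (p,r,t) ∈ {(F,F,F)} — 1.
  s=F, q=F: remaining (p,r,t) ∈ {(F,F,F); (F,T,F)} — 2.
Total: 0 + 5 + 1 + 2 = 8.

8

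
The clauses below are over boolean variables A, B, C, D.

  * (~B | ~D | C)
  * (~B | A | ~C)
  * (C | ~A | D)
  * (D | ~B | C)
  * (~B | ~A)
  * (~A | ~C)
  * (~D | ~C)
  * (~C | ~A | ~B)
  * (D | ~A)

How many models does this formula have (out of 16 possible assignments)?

Satisfying assignments:
  A=F B=F C=F D=F
  A=F B=F C=F D=T
  A=F B=F C=T D=F
  A=T B=F C=F D=T
That's 4 in total.

4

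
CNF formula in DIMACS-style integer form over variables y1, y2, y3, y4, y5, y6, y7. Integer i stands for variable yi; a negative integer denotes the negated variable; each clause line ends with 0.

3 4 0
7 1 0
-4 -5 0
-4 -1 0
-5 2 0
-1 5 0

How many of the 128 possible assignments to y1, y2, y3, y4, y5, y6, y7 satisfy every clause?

Split on y1, then y4.
  y1=T, y4=T: a clause becomes empty — 0.
  y1=T, y4=F: remaining (y2,y3,y5,y6,y7) ∈ {(T,T,T,F,F); (T,T,T,F,T); (T,T,T,T,F); (T,T,T,T,T)} — 4.
  y1=F, y4=T: forces y5=F; y7=T; y2, y3, y6 free → 2^3 = 8.
  y1=F, y4=F: y6 free; 3 ways for (y2,y3,y5,y7) × 2^1 = 6.
Total: 0 + 4 + 8 + 6 = 18.

18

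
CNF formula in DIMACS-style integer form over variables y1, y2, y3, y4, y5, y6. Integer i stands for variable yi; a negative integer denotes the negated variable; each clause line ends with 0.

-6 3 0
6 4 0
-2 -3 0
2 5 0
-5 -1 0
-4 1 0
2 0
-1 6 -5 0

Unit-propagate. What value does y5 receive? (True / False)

(y2) stands alone — y2 = True.
From (!y3 || !y2) and y2 = True: y3 = False.
From (y3 || !y6) and y3 = False: y6 = False.
(y4 || y6): since y6 = False, the clause reduces to (y4). y4 = True.
(y1 || !y4) with y4 = True leaves only y1, so y1 = True.
(!y1 || !y5): since y1 = True, the clause reduces to (!y5). y5 = False.

False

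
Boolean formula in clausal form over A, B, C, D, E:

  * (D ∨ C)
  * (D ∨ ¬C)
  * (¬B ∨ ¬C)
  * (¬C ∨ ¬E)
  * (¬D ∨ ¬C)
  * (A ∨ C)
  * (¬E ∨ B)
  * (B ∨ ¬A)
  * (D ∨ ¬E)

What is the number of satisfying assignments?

The models are:
  A=T B=T C=F D=T E=F
  A=T B=T C=F D=T E=T
Count: 2.

2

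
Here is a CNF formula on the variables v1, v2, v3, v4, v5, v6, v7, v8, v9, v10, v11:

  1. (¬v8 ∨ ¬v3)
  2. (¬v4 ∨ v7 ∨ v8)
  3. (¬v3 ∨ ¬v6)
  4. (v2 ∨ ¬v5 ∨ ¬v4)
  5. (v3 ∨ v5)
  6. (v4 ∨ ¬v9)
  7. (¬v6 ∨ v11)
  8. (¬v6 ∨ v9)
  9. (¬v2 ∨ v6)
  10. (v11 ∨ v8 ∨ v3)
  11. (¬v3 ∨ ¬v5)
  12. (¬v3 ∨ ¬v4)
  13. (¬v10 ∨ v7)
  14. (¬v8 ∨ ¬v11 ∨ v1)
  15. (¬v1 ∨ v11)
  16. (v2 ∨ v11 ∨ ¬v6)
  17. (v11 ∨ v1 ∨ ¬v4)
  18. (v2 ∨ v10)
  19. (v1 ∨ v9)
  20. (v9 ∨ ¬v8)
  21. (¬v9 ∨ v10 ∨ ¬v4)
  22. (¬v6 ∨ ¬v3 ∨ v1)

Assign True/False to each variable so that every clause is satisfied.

v1=1, v2=0, v3=1, v4=0, v5=0, v6=0, v7=1, v8=0, v9=0, v10=1, v11=1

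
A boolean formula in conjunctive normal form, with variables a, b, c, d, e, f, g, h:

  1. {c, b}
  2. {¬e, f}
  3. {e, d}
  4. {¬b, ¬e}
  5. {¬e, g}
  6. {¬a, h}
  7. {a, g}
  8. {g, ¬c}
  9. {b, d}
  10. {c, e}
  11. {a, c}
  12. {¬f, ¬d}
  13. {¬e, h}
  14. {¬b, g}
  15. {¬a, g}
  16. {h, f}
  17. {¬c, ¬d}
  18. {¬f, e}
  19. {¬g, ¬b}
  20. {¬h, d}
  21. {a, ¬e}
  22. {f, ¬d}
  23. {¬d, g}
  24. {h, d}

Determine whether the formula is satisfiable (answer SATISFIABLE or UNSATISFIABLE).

UNSATISFIABLE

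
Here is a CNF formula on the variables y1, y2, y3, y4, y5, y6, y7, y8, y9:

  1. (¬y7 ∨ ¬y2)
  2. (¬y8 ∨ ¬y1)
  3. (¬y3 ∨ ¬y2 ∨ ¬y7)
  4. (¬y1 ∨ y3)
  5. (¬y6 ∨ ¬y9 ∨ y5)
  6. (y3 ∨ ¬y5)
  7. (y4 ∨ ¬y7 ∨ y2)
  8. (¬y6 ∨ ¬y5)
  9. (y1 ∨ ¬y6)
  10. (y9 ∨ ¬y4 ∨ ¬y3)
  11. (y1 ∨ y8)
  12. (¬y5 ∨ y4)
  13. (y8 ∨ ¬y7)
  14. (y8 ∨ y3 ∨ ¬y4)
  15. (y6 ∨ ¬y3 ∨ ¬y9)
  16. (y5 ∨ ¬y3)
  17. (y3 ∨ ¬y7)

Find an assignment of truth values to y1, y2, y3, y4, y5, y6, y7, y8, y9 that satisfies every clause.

y7 occurs only negated in the remaining clauses — set y7 = False.
Branch on y1: take y1 = False.
  then y6 is forced to False.
  then y8 is forced to True.
The remaining clauses are satisfied by y2 = True, y3 = False, y4 = True, y5 = False, y9 = False.
Every clause has at least one true literal under this assignment.

y1=F  y2=T  y3=F  y4=T  y5=F  y6=F  y7=F  y8=T  y9=F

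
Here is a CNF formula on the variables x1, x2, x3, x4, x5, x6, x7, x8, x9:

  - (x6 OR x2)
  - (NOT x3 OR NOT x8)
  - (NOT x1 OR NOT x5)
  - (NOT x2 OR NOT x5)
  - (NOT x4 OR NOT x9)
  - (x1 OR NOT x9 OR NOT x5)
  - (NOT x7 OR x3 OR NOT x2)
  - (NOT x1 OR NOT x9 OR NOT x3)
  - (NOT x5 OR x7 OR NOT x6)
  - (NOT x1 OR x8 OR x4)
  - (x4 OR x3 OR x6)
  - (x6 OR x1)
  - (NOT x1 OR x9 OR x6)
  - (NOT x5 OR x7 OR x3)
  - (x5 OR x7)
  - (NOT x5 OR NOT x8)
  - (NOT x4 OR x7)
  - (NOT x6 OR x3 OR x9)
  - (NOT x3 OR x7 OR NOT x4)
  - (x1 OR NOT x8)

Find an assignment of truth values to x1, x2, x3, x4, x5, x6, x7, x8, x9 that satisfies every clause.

Branch on x1: take x1 = False.
  then x6 is forced to True.
  then x8 is forced to False.
Branch on x2: take x2 = True.
  then x5 is forced to False.
  then x7 is forced to True.
  then x3 is forced to True.
Branch on x4: take x4 = False.
x9 is now unconstrained; take x9 = True.

x1=F, x2=T, x3=T, x4=F, x5=F, x6=T, x7=T, x8=F, x9=T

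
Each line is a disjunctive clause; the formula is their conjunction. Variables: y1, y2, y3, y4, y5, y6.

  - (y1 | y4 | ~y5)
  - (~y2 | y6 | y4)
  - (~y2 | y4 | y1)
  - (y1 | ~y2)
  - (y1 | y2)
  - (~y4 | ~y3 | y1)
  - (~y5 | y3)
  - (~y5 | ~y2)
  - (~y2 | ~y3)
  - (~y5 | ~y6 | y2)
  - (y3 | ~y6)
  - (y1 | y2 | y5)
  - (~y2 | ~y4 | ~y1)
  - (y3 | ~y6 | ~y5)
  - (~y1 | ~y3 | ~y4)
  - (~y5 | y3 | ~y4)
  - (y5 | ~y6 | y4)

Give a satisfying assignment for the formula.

y1=T, y2=F, y3=F, y4=F, y5=F, y6=F

Set y1 = True and propagate.
Set y2 = False and propagate.
The remaining clauses are satisfied by y3 = False, y4 = False, y5 = False, y6 = False.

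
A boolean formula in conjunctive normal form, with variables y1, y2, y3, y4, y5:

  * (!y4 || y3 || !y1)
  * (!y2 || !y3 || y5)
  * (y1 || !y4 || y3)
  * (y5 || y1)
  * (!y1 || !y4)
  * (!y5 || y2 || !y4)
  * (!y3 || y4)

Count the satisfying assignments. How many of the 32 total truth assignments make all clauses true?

7

Case analysis on y4 and y1:
  y4=1, y1=1: a clause becomes empty — 0.
  y4=1, y1=0: remaining (y2,y3,y5) ∈ {(1,1,1)} — 1.
  y4=0, y1=1: remaining (y2,y3,y5) ∈ {(0,0,0); (0,0,1); (1,0,0); (1,0,1)} — 4.
  y4=0, y1=0: remaining (y2,y3,y5) ∈ {(0,0,1); (1,0,1)} — 2.
Total: 0 + 1 + 4 + 2 = 7.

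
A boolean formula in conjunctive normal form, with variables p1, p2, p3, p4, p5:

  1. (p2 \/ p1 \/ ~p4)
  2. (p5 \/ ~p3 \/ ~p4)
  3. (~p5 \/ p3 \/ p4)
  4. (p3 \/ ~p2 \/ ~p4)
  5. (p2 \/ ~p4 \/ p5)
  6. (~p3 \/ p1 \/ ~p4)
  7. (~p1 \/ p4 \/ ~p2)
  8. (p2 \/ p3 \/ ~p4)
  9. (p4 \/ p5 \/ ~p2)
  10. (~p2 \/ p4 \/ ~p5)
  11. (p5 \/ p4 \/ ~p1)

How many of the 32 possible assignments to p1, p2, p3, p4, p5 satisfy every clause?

Satisfying assignments:
  p1=0 p2=0 p3=0 p4=0 p5=0
  p1=0 p2=0 p3=1 p4=0 p5=0
  p1=0 p2=0 p3=1 p4=0 p5=1
  p1=1 p2=0 p3=1 p4=0 p5=1
  p1=1 p2=0 p3=1 p4=1 p5=1
  p1=1 p2=1 p3=1 p4=1 p5=1
Count: 6.

6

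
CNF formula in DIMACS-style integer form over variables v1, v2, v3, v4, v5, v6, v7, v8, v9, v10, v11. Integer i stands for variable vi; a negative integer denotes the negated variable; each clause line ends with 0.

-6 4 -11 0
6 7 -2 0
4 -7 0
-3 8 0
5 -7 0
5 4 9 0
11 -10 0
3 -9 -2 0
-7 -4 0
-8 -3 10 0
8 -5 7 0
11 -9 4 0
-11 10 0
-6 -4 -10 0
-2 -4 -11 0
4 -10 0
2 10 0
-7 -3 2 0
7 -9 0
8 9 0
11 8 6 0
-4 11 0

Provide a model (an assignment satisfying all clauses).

Try v2 = False.
  then v10 is forced to True.
  then v11 is forced to True.
  then v4 is forced to True.
  then v7 is forced to False.
  then v6 is forced to False.
  then v9 is forced to False.
  then v8 is forced to True.
v1, v3, v5 are now unconstrained; take v1 = True, v3 = False, v5 = True.
Every clause has at least one true literal under this assignment.

v1=T  v2=F  v3=F  v4=T  v5=T  v6=F  v7=F  v8=T  v9=F  v10=T  v11=T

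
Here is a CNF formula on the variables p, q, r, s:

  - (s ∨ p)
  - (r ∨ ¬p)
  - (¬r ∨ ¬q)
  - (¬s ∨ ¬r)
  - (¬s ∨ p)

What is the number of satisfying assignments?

1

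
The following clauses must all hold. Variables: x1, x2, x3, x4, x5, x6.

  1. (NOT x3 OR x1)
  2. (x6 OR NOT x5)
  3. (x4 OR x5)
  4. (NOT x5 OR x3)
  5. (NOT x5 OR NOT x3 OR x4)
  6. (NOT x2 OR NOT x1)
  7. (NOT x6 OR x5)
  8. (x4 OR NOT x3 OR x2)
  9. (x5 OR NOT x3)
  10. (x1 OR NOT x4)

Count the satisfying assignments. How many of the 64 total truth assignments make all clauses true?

2

Satisfying assignments:
  x1=1 x2=0 x3=0 x4=1 x5=0 x6=0
  x1=1 x2=0 x3=1 x4=1 x5=1 x6=1
Count: 2.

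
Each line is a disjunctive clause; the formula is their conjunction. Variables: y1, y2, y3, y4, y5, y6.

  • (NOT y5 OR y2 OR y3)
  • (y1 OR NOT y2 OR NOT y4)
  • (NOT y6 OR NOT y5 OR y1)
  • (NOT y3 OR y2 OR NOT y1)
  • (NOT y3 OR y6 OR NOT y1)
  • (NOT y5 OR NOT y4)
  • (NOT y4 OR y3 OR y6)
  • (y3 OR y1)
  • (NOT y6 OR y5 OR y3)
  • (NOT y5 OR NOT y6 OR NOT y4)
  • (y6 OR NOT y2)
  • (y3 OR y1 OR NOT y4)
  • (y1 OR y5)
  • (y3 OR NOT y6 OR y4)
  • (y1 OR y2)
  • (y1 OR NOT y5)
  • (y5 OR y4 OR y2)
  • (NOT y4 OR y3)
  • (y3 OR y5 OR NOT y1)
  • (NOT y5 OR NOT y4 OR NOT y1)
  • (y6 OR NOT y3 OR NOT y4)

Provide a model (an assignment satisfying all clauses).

y1=T, y2=T, y3=T, y4=T, y5=F, y6=T

Branch on y1: take y1 = True.
Try y2 = True.
  then y6 is forced to True.
Set y3 = True and propagate.
The remaining clauses are satisfied by y4 = True, y5 = False.
Every clause has at least one true literal under this assignment.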